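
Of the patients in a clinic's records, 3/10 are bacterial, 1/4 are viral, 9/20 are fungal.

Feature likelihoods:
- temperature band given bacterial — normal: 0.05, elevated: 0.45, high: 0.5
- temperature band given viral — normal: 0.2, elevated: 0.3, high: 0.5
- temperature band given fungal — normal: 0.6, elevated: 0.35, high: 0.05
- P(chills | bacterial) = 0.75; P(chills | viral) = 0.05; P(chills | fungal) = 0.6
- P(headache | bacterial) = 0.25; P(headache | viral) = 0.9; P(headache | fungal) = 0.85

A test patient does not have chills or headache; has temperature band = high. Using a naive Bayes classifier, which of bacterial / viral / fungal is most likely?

bacterial: 0.3 × 0.5 × (1−0.75) × (1−0.25) = 0.028125
viral: 0.25 × 0.5 × (1−0.05) × (1−0.9) = 0.011875
fungal: 0.45 × 0.05 × (1−0.6) × (1−0.85) = 0.00135
Highest score → bacterial.

bacterial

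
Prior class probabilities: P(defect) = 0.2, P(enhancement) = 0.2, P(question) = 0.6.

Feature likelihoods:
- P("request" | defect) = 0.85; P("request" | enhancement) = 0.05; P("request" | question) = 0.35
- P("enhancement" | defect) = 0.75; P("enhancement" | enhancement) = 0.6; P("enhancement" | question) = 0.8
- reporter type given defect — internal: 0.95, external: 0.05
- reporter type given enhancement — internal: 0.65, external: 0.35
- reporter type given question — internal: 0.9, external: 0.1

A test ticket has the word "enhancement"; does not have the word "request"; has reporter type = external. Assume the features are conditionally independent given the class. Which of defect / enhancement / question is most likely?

defect: 0.2 × (1−0.85) × 0.75 × 0.05 = 0.001125
enhancement: 0.2 × (1−0.05) × 0.6 × 0.35 = 0.0399
question: 0.6 × (1−0.35) × 0.8 × 0.1 = 0.0312
Highest score → enhancement.

enhancement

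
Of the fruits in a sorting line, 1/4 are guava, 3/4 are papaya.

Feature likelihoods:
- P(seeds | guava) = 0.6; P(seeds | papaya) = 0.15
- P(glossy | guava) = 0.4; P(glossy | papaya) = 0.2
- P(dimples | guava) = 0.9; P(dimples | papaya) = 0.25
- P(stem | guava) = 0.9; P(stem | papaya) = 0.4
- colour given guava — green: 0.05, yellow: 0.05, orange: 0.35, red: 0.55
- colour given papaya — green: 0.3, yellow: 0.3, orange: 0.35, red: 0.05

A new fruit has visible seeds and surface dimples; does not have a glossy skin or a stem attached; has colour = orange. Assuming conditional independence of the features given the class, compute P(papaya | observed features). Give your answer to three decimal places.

0.625

guava: 0.25 × 0.6 × (1−0.4) × 0.9 × (1−0.9) × 0.35 = 0.002835
papaya: 0.75 × 0.15 × (1−0.2) × 0.25 × (1−0.4) × 0.35 = 0.004725
P(papaya | x) = 0.004725 / 0.00756 ≈ 0.625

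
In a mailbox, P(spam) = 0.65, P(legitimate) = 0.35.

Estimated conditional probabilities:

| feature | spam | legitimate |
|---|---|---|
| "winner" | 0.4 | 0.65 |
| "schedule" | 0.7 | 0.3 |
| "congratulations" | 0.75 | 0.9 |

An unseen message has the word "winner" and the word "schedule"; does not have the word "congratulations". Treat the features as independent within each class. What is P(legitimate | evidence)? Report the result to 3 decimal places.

0.130

spam: 0.65 × 0.4 × 0.7 × (1−0.75) = 0.0455
legitimate: 0.35 × 0.65 × 0.3 × (1−0.9) = 0.006825
P(legitimate | x) = 0.006825 / 0.052325 ≈ 0.130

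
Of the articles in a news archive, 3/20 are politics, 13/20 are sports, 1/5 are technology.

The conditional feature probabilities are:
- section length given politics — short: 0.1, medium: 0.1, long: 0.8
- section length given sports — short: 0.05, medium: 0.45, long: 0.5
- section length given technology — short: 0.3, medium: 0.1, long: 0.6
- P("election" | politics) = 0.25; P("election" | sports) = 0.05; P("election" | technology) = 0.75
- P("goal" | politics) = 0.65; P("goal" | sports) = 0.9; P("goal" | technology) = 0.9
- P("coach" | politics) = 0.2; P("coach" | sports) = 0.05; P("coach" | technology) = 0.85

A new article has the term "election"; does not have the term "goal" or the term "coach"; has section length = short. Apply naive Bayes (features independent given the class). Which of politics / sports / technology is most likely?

politics: 0.15 × 0.1 × 0.25 × (1−0.65) × (1−0.2) = 0.00105
sports: 0.65 × 0.05 × 0.05 × (1−0.9) × (1−0.05) = 0.000154375
technology: 0.2 × 0.3 × 0.75 × (1−0.9) × (1−0.85) = 0.000675
Highest score → politics.

politics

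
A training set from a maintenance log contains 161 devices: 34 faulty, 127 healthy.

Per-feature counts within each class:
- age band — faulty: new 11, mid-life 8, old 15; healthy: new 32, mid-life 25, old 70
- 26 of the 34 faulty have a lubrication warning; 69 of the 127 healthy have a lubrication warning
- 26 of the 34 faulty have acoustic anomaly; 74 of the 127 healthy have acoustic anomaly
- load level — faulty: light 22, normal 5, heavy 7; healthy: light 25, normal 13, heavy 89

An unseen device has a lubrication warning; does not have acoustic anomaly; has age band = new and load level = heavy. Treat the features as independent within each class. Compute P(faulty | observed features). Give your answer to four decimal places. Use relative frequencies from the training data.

0.0742

faulty: (34/161) × (11/34) × (26/34) × (8/34) × (7/34) ≈ 0.002531
healthy: (127/161) × (32/127) × (69/127) × (53/127) × (89/127) ≈ 0.0315811
P(faulty | x) = 0.002531 / 0.0341121 ≈ 0.0742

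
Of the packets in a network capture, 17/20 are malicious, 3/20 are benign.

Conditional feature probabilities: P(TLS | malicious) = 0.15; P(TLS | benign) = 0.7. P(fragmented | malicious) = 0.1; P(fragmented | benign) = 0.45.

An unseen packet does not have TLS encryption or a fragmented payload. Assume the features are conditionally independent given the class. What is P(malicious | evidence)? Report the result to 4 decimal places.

0.9633

malicious: 0.85 × (1−0.15) × (1−0.1) = 0.65025
benign: 0.15 × (1−0.7) × (1−0.45) = 0.02475
P(malicious | x) = 0.65025 / 0.675 ≈ 0.9633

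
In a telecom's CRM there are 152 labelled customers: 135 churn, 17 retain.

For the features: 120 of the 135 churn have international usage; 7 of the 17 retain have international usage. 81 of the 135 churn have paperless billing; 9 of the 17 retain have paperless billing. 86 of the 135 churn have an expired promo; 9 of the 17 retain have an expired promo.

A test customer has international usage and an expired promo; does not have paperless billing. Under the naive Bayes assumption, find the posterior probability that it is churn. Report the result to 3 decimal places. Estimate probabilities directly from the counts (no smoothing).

churn: (135/152) × (120/135) × (54/135) × (86/135) ≈ 0.20117
retain: (17/152) × (7/17) × (8/17) × (9/17) ≈ 0.0114733
P(churn | x) = 0.20117 / 0.2126433 ≈ 0.946

0.946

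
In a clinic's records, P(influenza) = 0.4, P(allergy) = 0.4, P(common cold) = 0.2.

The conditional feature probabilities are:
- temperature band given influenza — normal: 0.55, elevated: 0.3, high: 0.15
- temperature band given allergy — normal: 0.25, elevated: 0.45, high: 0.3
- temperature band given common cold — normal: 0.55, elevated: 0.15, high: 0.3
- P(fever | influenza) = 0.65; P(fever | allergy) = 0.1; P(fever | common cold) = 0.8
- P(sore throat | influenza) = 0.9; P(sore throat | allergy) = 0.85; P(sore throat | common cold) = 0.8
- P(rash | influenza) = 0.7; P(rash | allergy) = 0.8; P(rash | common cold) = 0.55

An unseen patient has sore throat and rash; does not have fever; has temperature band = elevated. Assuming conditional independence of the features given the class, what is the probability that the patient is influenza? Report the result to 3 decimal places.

0.190

influenza: 0.4 × 0.3 × (1−0.65) × 0.9 × 0.7 = 0.02646
allergy: 0.4 × 0.45 × (1−0.1) × 0.85 × 0.8 = 0.11016
common cold: 0.2 × 0.15 × (1−0.8) × 0.8 × 0.55 = 0.00264
P(influenza | x) = 0.02646 / 0.13926 ≈ 0.190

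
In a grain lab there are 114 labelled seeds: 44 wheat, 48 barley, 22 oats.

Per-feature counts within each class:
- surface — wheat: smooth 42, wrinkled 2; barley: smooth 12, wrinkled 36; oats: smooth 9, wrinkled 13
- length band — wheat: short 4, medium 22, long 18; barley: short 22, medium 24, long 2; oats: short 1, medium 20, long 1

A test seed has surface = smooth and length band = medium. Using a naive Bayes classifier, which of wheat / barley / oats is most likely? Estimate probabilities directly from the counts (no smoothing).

wheat: (44/114) × (42/44) × (22/44) ≈ 0.184211
barley: (48/114) × (12/48) × (24/48) ≈ 0.0526316
oats: (22/114) × (9/22) × (20/22) ≈ 0.0717703
Highest score → wheat.

wheat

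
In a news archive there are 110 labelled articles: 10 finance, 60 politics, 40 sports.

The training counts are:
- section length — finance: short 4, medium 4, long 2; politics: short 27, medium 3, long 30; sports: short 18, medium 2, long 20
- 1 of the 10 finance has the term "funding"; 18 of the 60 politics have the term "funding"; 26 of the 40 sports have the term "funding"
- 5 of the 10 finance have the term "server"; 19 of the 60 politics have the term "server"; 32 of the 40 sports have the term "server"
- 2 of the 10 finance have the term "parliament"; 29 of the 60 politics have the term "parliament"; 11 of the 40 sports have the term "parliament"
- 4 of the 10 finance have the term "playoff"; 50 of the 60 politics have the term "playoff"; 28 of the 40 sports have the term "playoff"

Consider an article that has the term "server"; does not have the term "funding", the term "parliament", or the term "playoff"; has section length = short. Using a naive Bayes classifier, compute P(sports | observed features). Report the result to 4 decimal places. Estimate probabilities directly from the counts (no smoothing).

finance: (10/110) × (4/10) × (9/10) × (5/10) × (8/10) × (6/10) ≈ 0.00785455
politics: (60/110) × (27/60) × (42/60) × (19/60) × (31/60) × (10/60) ≈ 0.00468523
sports: (40/110) × (18/40) × (14/40) × (32/40) × (29/40) × (12/40) ≈ 0.00996545
P(sports | x) = 0.00996545 / 0.02250523 ≈ 0.4428

0.4428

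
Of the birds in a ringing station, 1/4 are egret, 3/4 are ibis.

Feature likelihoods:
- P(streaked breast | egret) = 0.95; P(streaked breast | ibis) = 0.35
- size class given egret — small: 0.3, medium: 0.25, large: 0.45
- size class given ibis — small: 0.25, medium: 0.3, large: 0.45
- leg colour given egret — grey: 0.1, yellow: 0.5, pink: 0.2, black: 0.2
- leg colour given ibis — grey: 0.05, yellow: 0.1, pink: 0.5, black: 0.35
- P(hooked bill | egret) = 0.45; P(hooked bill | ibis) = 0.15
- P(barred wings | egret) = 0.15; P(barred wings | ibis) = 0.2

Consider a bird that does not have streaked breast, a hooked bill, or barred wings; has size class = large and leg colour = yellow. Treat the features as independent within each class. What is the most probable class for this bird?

ibis

egret: 0.25 × (1−0.95) × 0.45 × 0.5 × (1−0.45) × (1−0.15) = 0.00131484375
ibis: 0.75 × (1−0.35) × 0.45 × 0.1 × (1−0.15) × (1−0.2) = 0.0149175
Highest score → ibis.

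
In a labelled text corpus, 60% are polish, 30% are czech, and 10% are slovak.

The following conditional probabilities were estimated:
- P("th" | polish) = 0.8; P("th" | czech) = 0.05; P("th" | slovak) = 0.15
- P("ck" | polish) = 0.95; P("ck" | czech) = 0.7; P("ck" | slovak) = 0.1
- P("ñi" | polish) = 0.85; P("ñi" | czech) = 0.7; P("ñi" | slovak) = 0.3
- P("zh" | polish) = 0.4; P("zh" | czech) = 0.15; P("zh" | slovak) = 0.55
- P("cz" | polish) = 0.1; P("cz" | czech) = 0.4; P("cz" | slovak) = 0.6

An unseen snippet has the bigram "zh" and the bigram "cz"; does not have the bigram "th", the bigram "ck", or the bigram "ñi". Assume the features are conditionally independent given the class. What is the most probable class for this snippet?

polish: 0.6 × (1−0.8) × (1−0.95) × (1−0.85) × 0.4 × 0.1 = 0.000036
czech: 0.3 × (1−0.05) × (1−0.7) × (1−0.7) × 0.15 × 0.4 = 0.001539
slovak: 0.1 × (1−0.15) × (1−0.1) × (1−0.3) × 0.55 × 0.6 = 0.0176715
Highest score → slovak.

slovak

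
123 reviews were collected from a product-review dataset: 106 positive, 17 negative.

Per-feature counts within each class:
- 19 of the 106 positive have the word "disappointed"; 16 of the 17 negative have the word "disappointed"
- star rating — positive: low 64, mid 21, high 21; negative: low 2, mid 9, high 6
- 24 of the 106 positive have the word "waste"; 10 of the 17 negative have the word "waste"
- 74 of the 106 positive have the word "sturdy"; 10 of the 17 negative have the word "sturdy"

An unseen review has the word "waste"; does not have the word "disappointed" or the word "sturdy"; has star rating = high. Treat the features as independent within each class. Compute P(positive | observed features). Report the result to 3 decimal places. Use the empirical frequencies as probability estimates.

0.932

positive: (106/123) × (87/106) × (21/106) × (24/106) × (32/106) ≈ 0.00957805
negative: (17/123) × (1/17) × (6/17) × (10/17) × (7/17) ≈ 0.00069502
P(positive | x) = 0.00957805 / 0.01027307 ≈ 0.932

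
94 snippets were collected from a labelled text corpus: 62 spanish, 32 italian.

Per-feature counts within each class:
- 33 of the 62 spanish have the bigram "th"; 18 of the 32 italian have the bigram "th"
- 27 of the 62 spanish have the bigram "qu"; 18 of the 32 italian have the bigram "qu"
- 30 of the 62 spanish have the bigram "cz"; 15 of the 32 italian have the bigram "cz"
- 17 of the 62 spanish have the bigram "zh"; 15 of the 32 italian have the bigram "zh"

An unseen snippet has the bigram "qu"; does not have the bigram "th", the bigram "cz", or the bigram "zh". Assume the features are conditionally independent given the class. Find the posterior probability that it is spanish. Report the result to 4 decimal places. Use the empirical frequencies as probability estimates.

spanish: (62/94) × (29/62) × (27/62) × (32/62) × (45/62) ≈ 0.0503294
italian: (32/94) × (14/32) × (18/32) × (17/32) × (17/32) ≈ 0.023644
P(spanish | x) = 0.0503294 / 0.0739734 ≈ 0.6804

0.6804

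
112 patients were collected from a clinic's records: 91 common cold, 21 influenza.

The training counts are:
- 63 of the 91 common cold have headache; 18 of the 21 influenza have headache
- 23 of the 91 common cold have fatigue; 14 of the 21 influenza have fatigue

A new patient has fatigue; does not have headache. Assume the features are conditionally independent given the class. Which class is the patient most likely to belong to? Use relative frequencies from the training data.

common cold: (91/112) × (28/91) × (23/91) ≈ 0.0631868
influenza: (21/112) × (3/21) × (14/21) ≈ 0.0178571
Highest score → common cold.

common cold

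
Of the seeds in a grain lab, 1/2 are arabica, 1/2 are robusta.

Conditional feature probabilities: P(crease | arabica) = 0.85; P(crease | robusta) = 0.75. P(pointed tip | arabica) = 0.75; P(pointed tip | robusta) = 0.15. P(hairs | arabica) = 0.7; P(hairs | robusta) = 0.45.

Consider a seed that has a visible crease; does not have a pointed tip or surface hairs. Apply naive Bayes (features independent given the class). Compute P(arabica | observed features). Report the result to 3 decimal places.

0.154

arabica: 0.5 × 0.85 × (1−0.75) × (1−0.7) = 0.031875
robusta: 0.5 × 0.75 × (1−0.15) × (1−0.45) = 0.1753125
P(arabica | x) = 0.031875 / 0.2071875 ≈ 0.154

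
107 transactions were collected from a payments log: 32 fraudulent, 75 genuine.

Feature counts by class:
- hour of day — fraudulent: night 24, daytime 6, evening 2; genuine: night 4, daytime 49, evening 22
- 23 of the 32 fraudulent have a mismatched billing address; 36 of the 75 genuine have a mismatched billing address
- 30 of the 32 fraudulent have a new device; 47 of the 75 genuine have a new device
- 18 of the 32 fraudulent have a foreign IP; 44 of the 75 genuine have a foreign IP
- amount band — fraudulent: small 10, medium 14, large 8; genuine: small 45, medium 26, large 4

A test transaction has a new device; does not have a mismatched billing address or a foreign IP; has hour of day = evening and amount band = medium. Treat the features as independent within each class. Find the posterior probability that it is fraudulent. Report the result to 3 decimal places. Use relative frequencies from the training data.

0.089

fraudulent: (32/107) × (2/32) × (9/32) × (30/32) × (14/32) × (14/32) ≈ 0.000943335
genuine: (75/107) × (22/75) × (39/75) × (47/75) × (31/75) × (26/75) ≈ 0.00960044
P(fraudulent | x) = 0.000943335 / 0.010543775 ≈ 0.089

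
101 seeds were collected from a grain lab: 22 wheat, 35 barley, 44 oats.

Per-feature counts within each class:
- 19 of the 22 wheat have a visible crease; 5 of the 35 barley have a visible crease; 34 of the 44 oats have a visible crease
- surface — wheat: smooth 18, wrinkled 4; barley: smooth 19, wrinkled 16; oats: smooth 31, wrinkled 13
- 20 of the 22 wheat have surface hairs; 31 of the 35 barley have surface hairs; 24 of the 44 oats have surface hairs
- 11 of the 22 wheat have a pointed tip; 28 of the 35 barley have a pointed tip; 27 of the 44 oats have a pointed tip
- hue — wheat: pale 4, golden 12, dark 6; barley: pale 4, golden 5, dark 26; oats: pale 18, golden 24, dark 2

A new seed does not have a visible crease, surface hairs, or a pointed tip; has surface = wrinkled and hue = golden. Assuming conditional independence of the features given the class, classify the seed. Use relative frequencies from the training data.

oats

wheat: (22/101) × (3/22) × (4/22) × (2/22) × (11/22) × (12/22) ≈ 0.000133898
barley: (35/101) × (30/35) × (16/35) × (4/35) × (7/35) × (5/35) ≈ 0.00044338
oats: (44/101) × (10/44) × (13/44) × (20/44) × (17/44) × (24/44) ≈ 0.00280221
Highest score → oats.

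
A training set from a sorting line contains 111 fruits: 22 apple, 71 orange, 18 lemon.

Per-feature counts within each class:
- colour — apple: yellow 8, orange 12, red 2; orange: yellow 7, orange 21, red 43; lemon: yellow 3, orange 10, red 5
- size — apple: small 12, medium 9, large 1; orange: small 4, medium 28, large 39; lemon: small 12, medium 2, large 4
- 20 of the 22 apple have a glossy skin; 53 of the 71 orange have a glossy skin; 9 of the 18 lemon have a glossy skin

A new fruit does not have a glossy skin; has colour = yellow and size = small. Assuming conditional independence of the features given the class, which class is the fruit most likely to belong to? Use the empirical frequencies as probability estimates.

lemon

apple: (22/111) × (8/22) × (12/22) × (2/22) ≈ 0.00357382
orange: (71/111) × (7/71) × (4/71) × (18/71) ≈ 0.000900722
lemon: (18/111) × (3/18) × (12/18) × (9/18) ≈ 0.00900901
Highest score → lemon.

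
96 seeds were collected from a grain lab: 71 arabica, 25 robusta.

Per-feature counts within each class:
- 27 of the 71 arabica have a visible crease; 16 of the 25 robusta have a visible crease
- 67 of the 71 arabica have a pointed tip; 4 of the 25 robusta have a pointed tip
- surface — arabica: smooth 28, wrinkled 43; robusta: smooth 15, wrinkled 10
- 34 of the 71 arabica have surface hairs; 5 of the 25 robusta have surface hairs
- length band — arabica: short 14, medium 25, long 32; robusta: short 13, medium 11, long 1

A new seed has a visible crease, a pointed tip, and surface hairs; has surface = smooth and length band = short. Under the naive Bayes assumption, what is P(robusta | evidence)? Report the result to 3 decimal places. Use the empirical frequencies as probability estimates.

0.144

arabica: (71/96) × (27/71) × (67/71) × (28/71) × (34/71) × (14/71) ≈ 0.00988323
robusta: (25/96) × (16/25) × (4/25) × (15/25) × (5/25) × (13/25) = 0.001664
P(robusta | x) = 0.001664 / 0.01154723 ≈ 0.144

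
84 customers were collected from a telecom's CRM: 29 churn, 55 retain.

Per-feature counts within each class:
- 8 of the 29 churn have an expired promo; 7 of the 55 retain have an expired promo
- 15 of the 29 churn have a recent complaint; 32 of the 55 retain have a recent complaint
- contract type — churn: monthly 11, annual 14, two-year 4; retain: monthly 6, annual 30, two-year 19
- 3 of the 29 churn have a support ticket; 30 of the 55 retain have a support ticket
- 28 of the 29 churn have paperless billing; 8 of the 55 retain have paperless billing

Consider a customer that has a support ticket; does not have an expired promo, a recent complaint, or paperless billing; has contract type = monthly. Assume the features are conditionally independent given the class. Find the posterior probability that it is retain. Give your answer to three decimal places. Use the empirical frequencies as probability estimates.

churn: (29/84) × (21/29) × (14/29) × (11/29) × (3/29) × (1/29) ≈ 0.000163301
retain: (55/84) × (48/55) × (23/55) × (6/55) × (30/55) × (47/55) ≈ 0.0121509
P(retain | x) = 0.0121509 / 0.012314201 ≈ 0.987

0.987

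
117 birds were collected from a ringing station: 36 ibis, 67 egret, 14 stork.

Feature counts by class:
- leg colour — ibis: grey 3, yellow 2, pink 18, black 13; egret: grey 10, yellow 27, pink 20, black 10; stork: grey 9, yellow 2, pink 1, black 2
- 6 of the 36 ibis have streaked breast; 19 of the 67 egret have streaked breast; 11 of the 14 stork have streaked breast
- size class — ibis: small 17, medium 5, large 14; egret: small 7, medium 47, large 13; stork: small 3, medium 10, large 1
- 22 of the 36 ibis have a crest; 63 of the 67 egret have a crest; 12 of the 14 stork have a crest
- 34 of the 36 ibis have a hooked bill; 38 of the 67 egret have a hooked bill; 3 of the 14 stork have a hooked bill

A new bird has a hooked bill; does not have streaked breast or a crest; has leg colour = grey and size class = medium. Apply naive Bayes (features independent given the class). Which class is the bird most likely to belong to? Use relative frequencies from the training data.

egret

ibis: (36/117) × (3/36) × (30/36) × (5/36) × (14/36) × (34/36) ≈ 0.00108999
egret: (67/117) × (10/67) × (48/67) × (47/67) × (4/67) × (38/67) ≈ 0.00145445
stork: (14/117) × (9/14) × (3/14) × (10/14) × (2/14) × (3/14) ≈ 0.000360427
Highest score → egret.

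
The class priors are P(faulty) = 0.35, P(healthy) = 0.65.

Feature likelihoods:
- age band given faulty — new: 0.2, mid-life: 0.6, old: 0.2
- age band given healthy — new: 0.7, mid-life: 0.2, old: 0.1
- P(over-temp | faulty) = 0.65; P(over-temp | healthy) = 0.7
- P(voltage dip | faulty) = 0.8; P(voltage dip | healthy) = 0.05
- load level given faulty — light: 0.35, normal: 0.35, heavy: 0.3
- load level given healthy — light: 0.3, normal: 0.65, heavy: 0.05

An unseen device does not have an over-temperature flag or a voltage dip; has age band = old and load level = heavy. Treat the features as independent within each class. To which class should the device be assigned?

faulty: 0.35 × 0.2 × (1−0.65) × (1−0.8) × 0.3 = 0.00147
healthy: 0.65 × 0.1 × (1−0.7) × (1−0.05) × 0.05 = 0.00092625
Highest score → faulty.

faulty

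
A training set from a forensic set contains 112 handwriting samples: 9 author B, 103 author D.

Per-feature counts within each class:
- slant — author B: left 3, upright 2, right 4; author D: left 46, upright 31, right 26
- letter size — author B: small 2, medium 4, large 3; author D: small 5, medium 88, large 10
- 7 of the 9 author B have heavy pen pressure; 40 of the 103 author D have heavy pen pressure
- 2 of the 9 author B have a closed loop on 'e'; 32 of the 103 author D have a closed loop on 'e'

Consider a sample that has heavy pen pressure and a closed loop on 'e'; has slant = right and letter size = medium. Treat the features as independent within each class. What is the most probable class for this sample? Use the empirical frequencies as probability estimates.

author D

author B: (9/112) × (4/9) × (4/9) × (7/9) × (2/9) ≈ 0.00274348
author D: (103/112) × (26/103) × (88/103) × (40/103) × (32/103) ≈ 0.0239296
Highest score → author D.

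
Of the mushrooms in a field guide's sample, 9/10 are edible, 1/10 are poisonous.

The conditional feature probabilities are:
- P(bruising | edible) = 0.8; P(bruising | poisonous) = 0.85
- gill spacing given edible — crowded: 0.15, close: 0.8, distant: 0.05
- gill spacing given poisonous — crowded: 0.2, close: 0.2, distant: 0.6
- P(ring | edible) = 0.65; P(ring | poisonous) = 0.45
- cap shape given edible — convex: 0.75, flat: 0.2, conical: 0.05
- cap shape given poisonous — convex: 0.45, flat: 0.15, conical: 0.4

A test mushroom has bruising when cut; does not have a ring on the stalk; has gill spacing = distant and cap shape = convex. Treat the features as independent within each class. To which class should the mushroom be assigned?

poisonous

edible: 0.9 × 0.8 × 0.05 × (1−0.65) × 0.75 = 0.00945
poisonous: 0.1 × 0.85 × 0.6 × (1−0.45) × 0.45 = 0.0126225
Highest score → poisonous.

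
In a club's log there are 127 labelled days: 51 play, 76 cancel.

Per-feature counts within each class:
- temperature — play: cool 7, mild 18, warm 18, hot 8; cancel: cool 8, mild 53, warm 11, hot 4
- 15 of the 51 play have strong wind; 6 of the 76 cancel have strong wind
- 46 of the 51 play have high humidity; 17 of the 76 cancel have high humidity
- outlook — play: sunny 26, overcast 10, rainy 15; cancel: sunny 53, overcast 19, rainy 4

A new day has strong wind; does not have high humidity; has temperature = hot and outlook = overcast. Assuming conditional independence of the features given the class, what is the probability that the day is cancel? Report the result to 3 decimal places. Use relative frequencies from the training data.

play: (51/127) × (8/51) × (15/51) × (5/51) × (10/51) ≈ 0.000356153
cancel: (76/127) × (4/76) × (6/76) × (59/76) × (19/76) ≈ 0.000482583
P(cancel | x) = 0.000482583 / 0.000838736 ≈ 0.575

0.575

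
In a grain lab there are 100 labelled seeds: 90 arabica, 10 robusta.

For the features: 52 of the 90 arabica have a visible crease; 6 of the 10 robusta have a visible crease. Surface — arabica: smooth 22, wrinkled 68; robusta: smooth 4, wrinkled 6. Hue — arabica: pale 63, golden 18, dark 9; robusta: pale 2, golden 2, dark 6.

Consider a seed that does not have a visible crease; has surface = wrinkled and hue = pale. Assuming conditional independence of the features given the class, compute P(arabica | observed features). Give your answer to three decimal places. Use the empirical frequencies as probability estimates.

arabica: (90/100) × (38/90) × (68/90) × (63/90) ≈ 0.200978
robusta: (10/100) × (4/10) × (6/10) × (2/10) = 0.0048
P(arabica | x) = 0.200978 / 0.205778 ≈ 0.977

0.977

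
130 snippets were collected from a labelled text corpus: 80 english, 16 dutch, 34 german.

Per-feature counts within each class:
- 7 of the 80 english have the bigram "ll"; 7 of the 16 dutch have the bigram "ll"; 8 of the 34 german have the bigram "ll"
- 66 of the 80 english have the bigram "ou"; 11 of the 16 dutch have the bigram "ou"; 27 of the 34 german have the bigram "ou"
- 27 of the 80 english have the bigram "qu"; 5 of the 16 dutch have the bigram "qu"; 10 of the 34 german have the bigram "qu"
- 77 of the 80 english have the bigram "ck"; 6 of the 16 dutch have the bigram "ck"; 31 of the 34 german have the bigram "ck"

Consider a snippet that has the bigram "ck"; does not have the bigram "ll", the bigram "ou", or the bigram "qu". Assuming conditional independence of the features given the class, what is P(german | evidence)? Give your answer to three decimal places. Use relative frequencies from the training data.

english: (80/130) × (73/80) × (14/80) × (53/80) × (77/80) ≈ 0.062662
dutch: (16/130) × (9/16) × (5/16) × (11/16) × (6/16) ≈ 0.00557767
german: (34/130) × (26/34) × (7/34) × (24/34) × (31/34) ≈ 0.0265011
P(german | x) = 0.0265011 / 0.09474077 ≈ 0.280

0.280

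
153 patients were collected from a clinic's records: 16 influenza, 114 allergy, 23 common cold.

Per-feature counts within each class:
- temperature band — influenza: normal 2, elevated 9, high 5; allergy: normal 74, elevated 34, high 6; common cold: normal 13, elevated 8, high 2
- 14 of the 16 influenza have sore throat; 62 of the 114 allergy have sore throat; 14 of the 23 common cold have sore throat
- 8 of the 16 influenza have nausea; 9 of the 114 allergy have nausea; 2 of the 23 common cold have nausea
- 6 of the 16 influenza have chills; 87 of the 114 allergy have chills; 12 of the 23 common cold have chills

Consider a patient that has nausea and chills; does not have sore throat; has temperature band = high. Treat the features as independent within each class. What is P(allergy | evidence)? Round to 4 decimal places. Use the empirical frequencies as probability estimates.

0.5192

influenza: (16/153) × (5/16) × (2/16) × (8/16) × (6/16) ≈ 0.000765931
allergy: (114/153) × (6/114) × (52/114) × (9/114) × (87/114) ≈ 0.00107773
common cold: (23/153) × (2/23) × (9/23) × (2/23) × (12/23) ≈ 0.000232065
P(allergy | x) = 0.00107773 / 0.002075726 ≈ 0.5192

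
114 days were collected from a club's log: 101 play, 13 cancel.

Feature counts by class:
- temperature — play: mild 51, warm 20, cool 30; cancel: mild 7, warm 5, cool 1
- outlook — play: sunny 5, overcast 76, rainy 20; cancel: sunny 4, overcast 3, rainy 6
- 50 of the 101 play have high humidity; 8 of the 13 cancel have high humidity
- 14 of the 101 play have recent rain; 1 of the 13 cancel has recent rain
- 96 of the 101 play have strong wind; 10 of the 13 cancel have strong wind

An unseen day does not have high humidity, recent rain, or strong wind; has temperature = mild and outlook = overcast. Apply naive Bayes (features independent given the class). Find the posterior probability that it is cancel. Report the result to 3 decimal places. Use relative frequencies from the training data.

0.138

play: (101/114) × (51/101) × (76/101) × (51/101) × (87/101) × (5/101) ≈ 0.00724858
cancel: (13/114) × (7/13) × (3/13) × (5/13) × (12/13) × (3/13) ≈ 0.00116095
P(cancel | x) = 0.00116095 / 0.00840953 ≈ 0.138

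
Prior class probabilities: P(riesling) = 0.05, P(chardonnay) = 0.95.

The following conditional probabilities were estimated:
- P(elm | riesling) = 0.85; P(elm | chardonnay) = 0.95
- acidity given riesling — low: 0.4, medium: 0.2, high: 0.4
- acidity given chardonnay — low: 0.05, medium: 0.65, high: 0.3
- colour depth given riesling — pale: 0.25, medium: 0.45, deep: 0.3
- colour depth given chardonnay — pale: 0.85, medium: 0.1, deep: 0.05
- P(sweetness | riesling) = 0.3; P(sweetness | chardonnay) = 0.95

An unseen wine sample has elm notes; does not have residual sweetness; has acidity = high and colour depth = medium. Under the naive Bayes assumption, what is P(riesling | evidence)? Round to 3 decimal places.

riesling: 0.05 × 0.85 × 0.4 × 0.45 × (1−0.3) = 0.005355
chardonnay: 0.95 × 0.95 × 0.3 × 0.1 × (1−0.95) = 0.00135375
P(riesling | x) = 0.005355 / 0.00670875 ≈ 0.798

0.798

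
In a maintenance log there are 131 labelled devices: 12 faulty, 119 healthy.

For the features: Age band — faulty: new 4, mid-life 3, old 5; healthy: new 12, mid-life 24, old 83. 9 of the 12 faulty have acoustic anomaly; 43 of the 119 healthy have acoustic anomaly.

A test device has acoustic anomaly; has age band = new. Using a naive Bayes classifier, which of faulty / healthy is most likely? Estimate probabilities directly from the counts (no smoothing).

faulty: (12/131) × (4/12) × (9/12) ≈ 0.0229008
healthy: (119/131) × (12/119) × (43/119) ≈ 0.0331003
Highest score → healthy.

healthy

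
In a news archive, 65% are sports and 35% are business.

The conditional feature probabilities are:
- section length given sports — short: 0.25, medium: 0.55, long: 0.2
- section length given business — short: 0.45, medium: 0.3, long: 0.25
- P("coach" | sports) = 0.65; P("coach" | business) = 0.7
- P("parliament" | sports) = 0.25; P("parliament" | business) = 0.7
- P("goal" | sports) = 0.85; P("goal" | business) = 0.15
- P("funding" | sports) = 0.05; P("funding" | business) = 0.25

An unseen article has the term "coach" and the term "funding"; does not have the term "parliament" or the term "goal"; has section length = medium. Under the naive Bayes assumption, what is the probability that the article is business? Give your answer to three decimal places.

sports: 0.65 × 0.55 × 0.65 × (1−0.25) × (1−0.85) × 0.05 = 0.001307109375
business: 0.35 × 0.3 × 0.7 × (1−0.7) × (1−0.15) × 0.25 = 0.004685625
P(business | x) = 0.004685625 / 0.005992734375 ≈ 0.782

0.782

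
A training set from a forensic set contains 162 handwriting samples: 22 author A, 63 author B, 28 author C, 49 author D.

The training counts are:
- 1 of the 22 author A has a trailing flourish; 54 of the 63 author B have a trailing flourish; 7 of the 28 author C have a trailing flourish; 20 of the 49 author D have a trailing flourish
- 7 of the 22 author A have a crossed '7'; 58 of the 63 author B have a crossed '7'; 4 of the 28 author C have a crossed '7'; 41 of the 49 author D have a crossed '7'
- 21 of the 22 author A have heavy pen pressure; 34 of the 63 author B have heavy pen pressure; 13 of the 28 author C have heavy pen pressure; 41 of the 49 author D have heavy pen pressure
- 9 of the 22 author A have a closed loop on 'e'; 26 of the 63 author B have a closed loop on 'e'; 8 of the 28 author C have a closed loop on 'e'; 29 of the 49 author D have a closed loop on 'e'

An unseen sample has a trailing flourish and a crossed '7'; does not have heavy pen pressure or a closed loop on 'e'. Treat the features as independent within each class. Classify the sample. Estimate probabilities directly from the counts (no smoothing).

author B

author A: (22/162) × (1/22) × (7/22) × (1/22) × (13/22) ≈ 0.0000527544
author B: (63/162) × (54/63) × (58/63) × (29/63) × (37/63) ≈ 0.0829631
author C: (28/162) × (7/28) × (4/28) × (15/28) × (20/28) ≈ 0.00236206
author D: (49/162) × (20/49) × (41/49) × (8/49) × (20/49) ≈ 0.00688384
Highest score → author B.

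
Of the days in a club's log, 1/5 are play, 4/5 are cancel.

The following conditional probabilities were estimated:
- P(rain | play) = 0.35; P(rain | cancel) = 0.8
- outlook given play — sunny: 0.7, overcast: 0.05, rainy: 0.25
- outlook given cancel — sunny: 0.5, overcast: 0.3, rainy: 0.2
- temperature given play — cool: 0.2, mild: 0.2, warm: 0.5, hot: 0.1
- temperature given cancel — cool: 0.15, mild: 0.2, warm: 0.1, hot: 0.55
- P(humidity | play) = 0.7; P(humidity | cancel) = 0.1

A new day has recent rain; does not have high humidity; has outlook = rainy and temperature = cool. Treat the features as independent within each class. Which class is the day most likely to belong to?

cancel

play: 0.2 × 0.35 × 0.25 × 0.2 × (1−0.7) = 0.00105
cancel: 0.8 × 0.8 × 0.2 × 0.15 × (1−0.1) = 0.01728
Highest score → cancel.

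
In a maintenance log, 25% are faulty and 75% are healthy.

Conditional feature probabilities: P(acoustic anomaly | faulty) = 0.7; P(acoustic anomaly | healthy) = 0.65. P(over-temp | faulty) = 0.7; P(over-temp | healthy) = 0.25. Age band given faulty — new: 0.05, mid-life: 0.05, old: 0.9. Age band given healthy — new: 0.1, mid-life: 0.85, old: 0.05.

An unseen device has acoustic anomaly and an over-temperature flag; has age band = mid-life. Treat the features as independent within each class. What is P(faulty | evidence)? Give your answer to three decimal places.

0.056

faulty: 0.25 × 0.7 × 0.7 × 0.05 = 0.006125
healthy: 0.75 × 0.65 × 0.25 × 0.85 = 0.10359375
P(faulty | x) = 0.006125 / 0.10971875 ≈ 0.056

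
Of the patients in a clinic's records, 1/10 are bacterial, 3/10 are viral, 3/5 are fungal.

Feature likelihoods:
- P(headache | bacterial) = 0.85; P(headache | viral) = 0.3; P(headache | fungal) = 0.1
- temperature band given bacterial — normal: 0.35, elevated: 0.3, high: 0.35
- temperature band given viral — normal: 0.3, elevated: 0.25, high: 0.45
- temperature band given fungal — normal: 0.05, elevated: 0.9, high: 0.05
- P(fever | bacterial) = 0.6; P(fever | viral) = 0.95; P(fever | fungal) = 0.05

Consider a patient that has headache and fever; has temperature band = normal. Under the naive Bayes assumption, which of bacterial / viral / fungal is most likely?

bacterial: 0.1 × 0.85 × 0.35 × 0.6 = 0.01785
viral: 0.3 × 0.3 × 0.3 × 0.95 = 0.02565
fungal: 0.6 × 0.1 × 0.05 × 0.05 = 0.00015
Highest score → viral.

viral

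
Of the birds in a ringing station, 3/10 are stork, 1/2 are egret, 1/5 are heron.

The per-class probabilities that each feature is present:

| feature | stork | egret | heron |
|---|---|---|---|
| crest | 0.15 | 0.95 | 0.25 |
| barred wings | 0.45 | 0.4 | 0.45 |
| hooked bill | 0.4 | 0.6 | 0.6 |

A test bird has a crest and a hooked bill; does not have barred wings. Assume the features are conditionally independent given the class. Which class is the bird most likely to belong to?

egret

stork: 0.3 × 0.15 × (1−0.45) × 0.4 = 0.0099
egret: 0.5 × 0.95 × (1−0.4) × 0.6 = 0.171
heron: 0.2 × 0.25 × (1−0.45) × 0.6 = 0.0165
Highest score → egret.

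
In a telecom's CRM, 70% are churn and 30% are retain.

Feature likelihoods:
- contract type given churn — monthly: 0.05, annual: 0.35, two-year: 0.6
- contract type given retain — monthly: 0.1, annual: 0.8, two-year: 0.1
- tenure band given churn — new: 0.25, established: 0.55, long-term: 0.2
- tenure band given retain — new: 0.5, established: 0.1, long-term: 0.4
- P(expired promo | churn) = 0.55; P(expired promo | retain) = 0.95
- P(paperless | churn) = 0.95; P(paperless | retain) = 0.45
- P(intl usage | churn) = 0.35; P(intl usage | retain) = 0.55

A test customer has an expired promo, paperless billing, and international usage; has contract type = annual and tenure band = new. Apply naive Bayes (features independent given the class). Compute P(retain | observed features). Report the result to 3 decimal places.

0.716

churn: 0.7 × 0.35 × 0.25 × 0.55 × 0.95 × 0.35 = 0.01120109375
retain: 0.3 × 0.8 × 0.5 × 0.95 × 0.45 × 0.55 = 0.028215
P(retain | x) = 0.028215 / 0.03941609375 ≈ 0.716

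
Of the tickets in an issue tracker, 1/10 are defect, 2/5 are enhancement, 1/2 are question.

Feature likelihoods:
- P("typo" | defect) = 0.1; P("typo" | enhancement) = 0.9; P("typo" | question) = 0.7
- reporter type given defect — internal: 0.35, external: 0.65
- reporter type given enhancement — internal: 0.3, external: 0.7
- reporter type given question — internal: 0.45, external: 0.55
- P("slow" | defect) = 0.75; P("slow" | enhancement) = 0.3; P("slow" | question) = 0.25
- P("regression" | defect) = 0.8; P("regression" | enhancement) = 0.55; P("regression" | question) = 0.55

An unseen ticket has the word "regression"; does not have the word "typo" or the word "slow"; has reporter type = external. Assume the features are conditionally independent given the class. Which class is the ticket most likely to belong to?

question

defect: 0.1 × (1−0.1) × 0.65 × (1−0.75) × 0.8 = 0.0117
enhancement: 0.4 × (1−0.9) × 0.7 × (1−0.3) × 0.55 = 0.01078
question: 0.5 × (1−0.7) × 0.55 × (1−0.25) × 0.55 = 0.03403125
Highest score → question.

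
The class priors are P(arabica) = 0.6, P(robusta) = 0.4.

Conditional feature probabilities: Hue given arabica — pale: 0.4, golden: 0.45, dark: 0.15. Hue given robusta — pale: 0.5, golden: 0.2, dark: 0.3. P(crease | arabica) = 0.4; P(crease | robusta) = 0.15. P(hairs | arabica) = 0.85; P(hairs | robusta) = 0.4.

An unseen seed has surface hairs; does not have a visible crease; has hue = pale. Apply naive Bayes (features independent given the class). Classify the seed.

arabica: 0.6 × 0.4 × (1−0.4) × 0.85 = 0.1224
robusta: 0.4 × 0.5 × (1−0.15) × 0.4 = 0.068
Highest score → arabica.

arabica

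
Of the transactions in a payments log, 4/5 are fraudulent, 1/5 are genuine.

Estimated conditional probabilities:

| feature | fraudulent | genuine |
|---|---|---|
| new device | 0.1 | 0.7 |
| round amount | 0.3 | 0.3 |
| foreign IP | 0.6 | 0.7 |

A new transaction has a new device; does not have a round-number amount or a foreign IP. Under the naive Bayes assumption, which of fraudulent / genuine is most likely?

fraudulent: 0.8 × 0.1 × (1−0.3) × (1−0.6) = 0.0224
genuine: 0.2 × 0.7 × (1−0.3) × (1−0.7) = 0.0294
Highest score → genuine.

genuine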